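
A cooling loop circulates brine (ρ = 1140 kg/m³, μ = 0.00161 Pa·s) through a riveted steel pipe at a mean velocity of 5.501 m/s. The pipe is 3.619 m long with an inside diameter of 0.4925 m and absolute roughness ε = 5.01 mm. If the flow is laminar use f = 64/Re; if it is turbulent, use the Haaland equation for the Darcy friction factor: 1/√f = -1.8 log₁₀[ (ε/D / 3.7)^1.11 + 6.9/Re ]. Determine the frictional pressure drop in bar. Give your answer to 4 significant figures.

Reynolds number Re = ρVD/μ = 1140 · 5.501 · 0.4925 / 0.00161 = 1.918e+06.
Re > 4000 → turbulent. Relative roughness ε/D = 0.00501/0.4925 = 0.0102. Haaland: 1/√f = -1.8 log₁₀[(0.0102/3.7)^1.11 + 6.9/1.918e+06] = -1.8 log₁₀[0.00144 + 3.6e-06] = 5.114, so f = 0.03823.
Darcy-Weisbach: ΔP = f(L/D)(ρV²/2) = 0.03823·(3.619/0.4925)·(1140·5.501²/2) = 0.03823·7.348·1.725e+04 = 4846 Pa.
ΔP = 4846 Pa = 0.04846 bar.

ΔP ≈ 0.04846 bar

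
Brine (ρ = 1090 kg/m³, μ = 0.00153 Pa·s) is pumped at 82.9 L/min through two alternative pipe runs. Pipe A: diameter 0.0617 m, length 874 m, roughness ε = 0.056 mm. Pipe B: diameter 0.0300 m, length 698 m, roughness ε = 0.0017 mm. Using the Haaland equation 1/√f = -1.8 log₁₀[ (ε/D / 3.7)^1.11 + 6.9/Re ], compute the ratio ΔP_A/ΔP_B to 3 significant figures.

ΔP_A/ΔP_B ≈ 0.0429

Pipe A: V = Q/A = 0.001382/0.00299 = 0.4621 m/s; Re = 2.031e+04; ε/D = 0.000908; Haaland → f = 0.02736; ΔP_A = f(L/D)(ρV²/2) = 4.511e+04 Pa.
Pipe B: V = Q/A = 0.001382/0.0007069 = 1.955 m/s; Re = 4.178e+04; ε/D = 5.67e-05; Haaland → f = 0.02171; ΔP_B = f(L/D)(ρV²/2) = 1.052e+06 Pa.
ΔP_A/ΔP_B = 4.511e+04/1.052e+06 = 0.0429.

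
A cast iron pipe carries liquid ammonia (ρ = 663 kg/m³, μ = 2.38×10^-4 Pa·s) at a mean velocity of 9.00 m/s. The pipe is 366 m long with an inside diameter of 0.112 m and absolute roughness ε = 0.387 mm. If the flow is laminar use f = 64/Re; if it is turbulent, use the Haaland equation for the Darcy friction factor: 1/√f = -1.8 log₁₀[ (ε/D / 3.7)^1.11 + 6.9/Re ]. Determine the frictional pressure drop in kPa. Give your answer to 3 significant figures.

ΔP ≈ 2400 kPa

Reynolds number Re = ρVD/μ = 663 · 9 · 0.112 / 0.000238 = 2.808e+06.
Re > 4000 → turbulent. Relative roughness ε/D = 0.000387/0.112 = 0.00346. Haaland: 1/√f = -1.8 log₁₀[(0.00346/3.7)^1.11 + 6.9/2.808e+06] = -1.8 log₁₀[0.000434 + 2.46e-06] = 6.049, so f = 0.02733.
Darcy-Weisbach: ΔP = f(L/D)(ρV²/2) = 0.02733·(366/0.112)·(663·9²/2) = 0.02733·3268·2.685e+04 = 2.398e+06 Pa.
ΔP = 2.398e+06 Pa = 2400 kPa.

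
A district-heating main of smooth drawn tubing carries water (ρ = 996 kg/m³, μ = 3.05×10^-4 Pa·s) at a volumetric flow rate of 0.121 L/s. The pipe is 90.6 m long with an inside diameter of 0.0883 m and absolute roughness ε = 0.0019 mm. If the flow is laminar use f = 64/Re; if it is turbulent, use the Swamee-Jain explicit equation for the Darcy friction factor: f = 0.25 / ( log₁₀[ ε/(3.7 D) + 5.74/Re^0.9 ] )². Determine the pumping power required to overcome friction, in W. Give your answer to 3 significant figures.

P ≈ 8.79×10^-4 W

Q = 0.121 L/s = 0.121/1000 = 0.000121 m³/s.
Cross-sectional area A = πD²/4 = π(0.0883)²/4 = 0.006124 m²; mean velocity V = Q/A = 0.000121/0.006124 = 0.01976 m/s.
Reynolds number Re = ρVD/μ = 996 · 0.01976 · 0.0883 / 0.000305 = 5698.
Re > 4000 → turbulent. Relative roughness ε/D = 1.9e-06/0.0883 = 2.15e-05. Swamee-Jain: f = 0.25/(log₁₀[2.15e-05/3.7 + 5.74/5698^0.9])² = 0.25/(log₁₀[5.82e-06 + 0.00239])² = 0.25/(-2.62)² = 0.03642.
Darcy-Weisbach: ΔP = f(L/D)(ρV²/2) = 0.03642·(90.6/0.0883)·(996·0.01976²/2) = 0.03642·1026·0.1944 = 7.265 Pa.
Pumping power P = QΔP = 0.000121·7.265 = 8.791×10^-4 W = 8.79×10^-4 W.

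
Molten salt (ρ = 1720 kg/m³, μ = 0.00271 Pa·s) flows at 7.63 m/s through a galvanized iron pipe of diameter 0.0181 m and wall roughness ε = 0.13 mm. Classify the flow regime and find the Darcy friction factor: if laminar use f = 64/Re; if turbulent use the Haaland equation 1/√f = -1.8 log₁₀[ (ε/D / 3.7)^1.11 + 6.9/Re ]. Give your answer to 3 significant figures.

Re = ρVD/μ = 1720·7.63·0.0181/0.00271 = 8.765e+04.
Re > 4000 → turbulent. ε/D = 0.00013/0.0181 = 0.00718; Haaland: 1/√f = -1.8 log₁₀[0.000977 + 7.87e-05] = 5.358, so f = 0.03484.

f ≈ 0.0348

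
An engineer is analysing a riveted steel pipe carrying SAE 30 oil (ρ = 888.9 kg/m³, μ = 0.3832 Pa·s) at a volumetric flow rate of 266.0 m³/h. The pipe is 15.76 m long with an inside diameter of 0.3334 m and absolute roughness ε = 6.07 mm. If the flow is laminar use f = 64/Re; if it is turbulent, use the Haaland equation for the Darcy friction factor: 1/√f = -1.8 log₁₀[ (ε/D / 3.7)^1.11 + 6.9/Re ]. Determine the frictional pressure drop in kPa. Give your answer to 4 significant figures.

Q = 266.0 m³/h = 266.0/3600 = 0.07389 m³/s.
Cross-sectional area A = πD²/4 = π(0.3334)²/4 = 0.0873 m²; mean velocity V = Q/A = 0.07389/0.0873 = 0.8464 m/s.
Reynolds number Re = ρVD/μ = 888.9 · 0.8464 · 0.3334 / 0.383 = 654.6.
Re < 2300 → laminar flow, so f = 64/Re = 64/654.6 = 0.09778 (the turbulent correlation is not needed).
Darcy-Weisbach: ΔP = f(L/D)(ρV²/2) = 0.09778·(15.76/0.3334)·(888.9·0.8464²/2) = 0.09778·47.27·318.4 = 1471 Pa.
ΔP = 1471 Pa = 1.471 kPa.

ΔP ≈ 1.471 kPa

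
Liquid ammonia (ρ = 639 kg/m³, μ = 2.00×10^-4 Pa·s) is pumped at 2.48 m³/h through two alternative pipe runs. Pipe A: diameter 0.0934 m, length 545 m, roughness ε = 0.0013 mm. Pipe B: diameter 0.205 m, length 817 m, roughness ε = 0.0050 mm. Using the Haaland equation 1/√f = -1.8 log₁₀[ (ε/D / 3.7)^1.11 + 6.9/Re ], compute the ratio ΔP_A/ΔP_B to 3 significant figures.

Pipe A: V = Q/A = 0.0006889/0.006851 = 0.1005 m/s; Re = 3e+04; ε/D = 1.39e-05; Haaland → f = 0.02334; ΔP_A = f(L/D)(ρV²/2) = 439.9 Pa.
Pipe B: V = Q/A = 0.0006889/0.03301 = 0.02087 m/s; Re = 1.367e+04; ε/D = 2.44e-05; Haaland → f = 0.02842; ΔP_B = f(L/D)(ρV²/2) = 15.76 Pa.
ΔP_A/ΔP_B = 439.9/15.76 = 27.9.

ΔP_A/ΔP_B ≈ 27.9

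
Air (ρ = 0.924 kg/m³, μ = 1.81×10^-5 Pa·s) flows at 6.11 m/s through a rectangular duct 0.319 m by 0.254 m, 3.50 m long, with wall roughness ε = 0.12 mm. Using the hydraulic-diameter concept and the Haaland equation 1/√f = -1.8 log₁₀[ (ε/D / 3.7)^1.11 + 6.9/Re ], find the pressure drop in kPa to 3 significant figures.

Hydraulic diameter D_h = 4A/P = 4·(0.319·0.254)/(2·(0.319+0.254)) = 0.3241/1.146 = 0.2828 m.
Re = ρVD_h/μ = 0.924·6.11·0.2828/1.81e-05 = 8.821e+04.
ε/D_h = 0.00012/0.2828 = 0.000424; Haaland gives 1/√f = -1.8 log₁₀[4.23e-05+7.82e-05] = 7.054, so f = 0.0201.
ΔP = f(L/D_h)(ρV²/2) = 0.0201·3.5/0.2828·17.25 = 4.289 Pa.
ΔP = 0.00429 kPa.

ΔP ≈ 0.00429 kPa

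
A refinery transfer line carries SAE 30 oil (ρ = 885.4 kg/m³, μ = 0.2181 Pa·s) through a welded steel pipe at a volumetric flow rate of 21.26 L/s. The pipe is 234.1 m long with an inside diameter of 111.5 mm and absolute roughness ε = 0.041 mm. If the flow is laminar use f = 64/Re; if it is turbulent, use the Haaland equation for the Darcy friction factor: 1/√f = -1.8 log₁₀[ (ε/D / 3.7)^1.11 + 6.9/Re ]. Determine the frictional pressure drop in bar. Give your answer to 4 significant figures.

ΔP ≈ 2.861 bar

Q = 21.26 L/s = 21.26/1000 = 0.02126 m³/s.
Cross-sectional area A = πD²/4 = π(0.1115)²/4 = 0.009764 m²; mean velocity V = Q/A = 0.02126/0.009764 = 2.177 m/s.
Reynolds number Re = ρVD/μ = 885.4 · 2.177 · 0.1115 / 0.218 = 985.6.
Re < 2300 → laminar flow, so f = 64/Re = 64/985.6 = 0.06494 (the turbulent correlation is not needed).
Darcy-Weisbach: ΔP = f(L/D)(ρV²/2) = 0.06494·(234.1/0.1115)·(885.4·2.177²/2) = 0.06494·2100·2099 = 2.861e+05 Pa.
ΔP = 2.861e+05 Pa = 2.861 bar.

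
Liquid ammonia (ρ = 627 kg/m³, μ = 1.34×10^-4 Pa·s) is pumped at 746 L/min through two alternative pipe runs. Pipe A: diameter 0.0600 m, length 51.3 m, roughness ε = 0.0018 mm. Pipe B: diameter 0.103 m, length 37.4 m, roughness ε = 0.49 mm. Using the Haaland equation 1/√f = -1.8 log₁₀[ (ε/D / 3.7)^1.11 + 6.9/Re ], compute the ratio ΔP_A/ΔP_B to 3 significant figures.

ΔP_A/ΔP_B ≈ 8.04

Pipe A: V = Q/A = 0.01243/0.002827 = 4.397 m/s; Re = 1.235e+06; ε/D = 3e-05; Haaland → f = 0.01184; ΔP_A = f(L/D)(ρV²/2) = 6.134e+04 Pa.
Pipe B: V = Q/A = 0.01243/0.008332 = 1.492 m/s; Re = 7.192e+05; ε/D = 0.00476; Haaland → f = 0.0301; ΔP_B = f(L/D)(ρV²/2) = 7629 Pa.
ΔP_A/ΔP_B = 6.134e+04/7629 = 8.04.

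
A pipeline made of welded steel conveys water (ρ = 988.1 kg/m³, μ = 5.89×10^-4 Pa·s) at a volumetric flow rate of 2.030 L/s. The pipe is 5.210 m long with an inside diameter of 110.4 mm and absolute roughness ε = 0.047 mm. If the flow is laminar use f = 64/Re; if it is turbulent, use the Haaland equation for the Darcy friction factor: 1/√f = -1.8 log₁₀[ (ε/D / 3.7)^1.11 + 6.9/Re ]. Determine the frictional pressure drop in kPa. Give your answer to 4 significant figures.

ΔP ≈ 0.02414 kPa

Q = 2.030 L/s = 2.030/1000 = 0.00203 m³/s.
Cross-sectional area A = πD²/4 = π(0.1104)²/4 = 0.009573 m²; mean velocity V = Q/A = 0.00203/0.009573 = 0.2121 m/s.
Reynolds number Re = ρVD/μ = 988.1 · 0.2121 · 0.1104 / 0.000589 = 3.928e+04.
Re > 4000 → turbulent. Relative roughness ε/D = 4.7e-05/0.1104 = 0.000426. Haaland: 1/√f = -1.8 log₁₀[(0.000426/3.7)^1.11 + 6.9/3.928e+04] = -1.8 log₁₀[4.24e-05 + 0.000176] = 6.59, so f = 0.02302.
Darcy-Weisbach: ΔP = f(L/D)(ρV²/2) = 0.02302·(5.21/0.1104)·(988.1·0.2121²/2) = 0.02302·47.19·22.22 = 24.14 Pa.
ΔP = 24.14 Pa = 0.02414 kPa.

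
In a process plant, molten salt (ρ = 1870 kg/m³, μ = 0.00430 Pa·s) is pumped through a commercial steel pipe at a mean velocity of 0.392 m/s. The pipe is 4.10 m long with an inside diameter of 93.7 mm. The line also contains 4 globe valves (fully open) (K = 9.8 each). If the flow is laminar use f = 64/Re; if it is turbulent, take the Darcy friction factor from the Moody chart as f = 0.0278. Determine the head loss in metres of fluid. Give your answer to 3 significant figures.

h_f ≈ 0.317 m

Reynolds number Re = ρVD/μ = 1870 · 0.392 · 0.0937 / 0.0043 = 1.597e+04.
Re > 4000 → turbulent; use the Moody-chart value f = 0.0278.
Total minor-loss coefficient ΣK = 4·9.8 = 39.2.
ΔP = [f·L/D + ΣK]·(ρV²/2) = [0.0278·4.1/0.0937 + 39.2]·(1870·0.392²/2) = [1.216 + 39.2]·143.7 = 5807 Pa.
Head loss h_f = ΔP/(ρg) = 5807/(1870·9.81) = 0.317 m.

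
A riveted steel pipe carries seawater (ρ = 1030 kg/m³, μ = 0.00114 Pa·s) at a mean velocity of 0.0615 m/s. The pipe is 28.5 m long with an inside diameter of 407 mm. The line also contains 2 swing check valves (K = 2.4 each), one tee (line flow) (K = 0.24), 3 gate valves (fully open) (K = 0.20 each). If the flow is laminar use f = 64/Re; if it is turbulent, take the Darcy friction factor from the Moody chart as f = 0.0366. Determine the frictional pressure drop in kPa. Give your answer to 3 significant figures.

Reynolds number Re = ρVD/μ = 1030 · 0.0615 · 0.407 / 0.00114 = 2.262e+04.
Re > 4000 → turbulent; use the Moody-chart value f = 0.0366.
Total minor-loss coefficient ΣK = 2·2.4 + 1·0.24 + 3·0.2 = 5.64.
ΔP = [f·L/D + ΣK]·(ρV²/2) = [0.0366·28.5/0.407 + 5.64]·(1030·0.0615²/2) = [2.563 + 5.64]·1.948 = 15.98 Pa.
ΔP = 15.98 Pa = 0.0160 kPa.

ΔP ≈ 0.0160 kPa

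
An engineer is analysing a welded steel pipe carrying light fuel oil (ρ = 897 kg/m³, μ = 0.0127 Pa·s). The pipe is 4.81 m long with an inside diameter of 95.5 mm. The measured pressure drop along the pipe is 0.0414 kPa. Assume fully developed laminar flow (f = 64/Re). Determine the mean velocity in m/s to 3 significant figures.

V ≈ 0.193 m/s

For laminar flow, f = 64/Re with Re = ρVD/μ, so Darcy-Weisbach reduces to ΔP = 32μLV/D². Solving for V: V = ΔP·D²/(32μL) = 41.4·(0.0955)²/(32·0.0127·4.81) = 0.1932 m/s.
Check: Re = ρVD/μ = 897·0.1932·0.0955/0.0127 = 1303 < 2300, so the laminar assumption holds.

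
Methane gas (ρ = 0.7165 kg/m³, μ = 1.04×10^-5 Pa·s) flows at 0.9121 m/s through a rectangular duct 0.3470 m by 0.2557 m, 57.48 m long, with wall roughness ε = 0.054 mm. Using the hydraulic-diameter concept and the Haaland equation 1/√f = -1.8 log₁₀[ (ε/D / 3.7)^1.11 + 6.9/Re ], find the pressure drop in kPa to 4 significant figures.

Hydraulic diameter D_h = 4A/P = 4·(0.347·0.2557)/(2·(0.347+0.2557)) = 0.3549/1.205 = 0.2944 m.
Re = ρVD_h/μ = 0.7165·0.9121·0.2944/1.04e-05 = 1.85e+04.
ε/D_h = 5.4e-05/0.2944 = 0.000183; Haaland gives 1/√f = -1.8 log₁₀[1.67e-05+0.000373] = 6.137, so f = 0.02655.
ΔP = f(L/D_h)(ρV²/2) = 0.02655·57.48/0.2944·0.298 = 1.545 Pa.
ΔP = 0.001545 kPa.

ΔP ≈ 0.001545 kPa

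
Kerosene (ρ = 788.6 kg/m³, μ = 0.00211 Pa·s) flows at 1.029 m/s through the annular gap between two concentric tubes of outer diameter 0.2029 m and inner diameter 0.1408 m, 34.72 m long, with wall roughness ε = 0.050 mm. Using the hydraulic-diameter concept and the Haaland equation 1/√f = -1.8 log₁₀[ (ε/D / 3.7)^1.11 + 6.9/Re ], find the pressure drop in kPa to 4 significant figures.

ΔP ≈ 6.138 kPa

Hydraulic diameter D_h = 4A/P = D_o - D_i = 0.2029 - 0.1408 = 0.0621 m.
Re = ρVD_h/μ = 788.6·1.029·0.0621/0.00211 = 2.388e+04.
ε/D_h = 5e-05/0.0621 = 0.000805; Haaland gives 1/√f = -1.8 log₁₀[8.61e-05+0.000289] = 6.167, so f = 0.0263.
ΔP = f(L/D_h)(ρV²/2) = 0.0263·34.72/0.0621·417.5 = 6138 Pa.
ΔP = 6.138 kPa.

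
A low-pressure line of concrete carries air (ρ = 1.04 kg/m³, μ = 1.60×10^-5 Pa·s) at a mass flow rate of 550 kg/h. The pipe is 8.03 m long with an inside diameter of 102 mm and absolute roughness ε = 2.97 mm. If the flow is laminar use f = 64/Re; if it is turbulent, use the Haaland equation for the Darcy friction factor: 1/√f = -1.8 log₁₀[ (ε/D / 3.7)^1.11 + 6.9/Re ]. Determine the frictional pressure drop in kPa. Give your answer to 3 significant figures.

ΔP ≈ 0.752 kPa

ṁ = 550 kg/h = 550/3600 = 0.1528 kg/s.
A = πD²/4 = π(0.102)²/4 = 0.008171 m²; mean velocity V = ṁ/(ρA) = 0.1528/(1.04 · 0.008171) = 17.98 m/s.
Reynolds number Re = ρVD/μ = 1.04 · 17.98 · 0.102 / 1.6e-05 = 1.192e+05.
Re > 4000 → turbulent. Relative roughness ε/D = 0.00297/0.102 = 0.0291. Haaland: 1/√f = -1.8 log₁₀[(0.0291/3.7)^1.11 + 6.9/1.192e+05] = -1.8 log₁₀[0.00462 + 5.79e-05] = 4.194, so f = 0.05685.
Darcy-Weisbach: ΔP = f(L/D)(ρV²/2) = 0.05685·(8.03/0.102)·(1.04·17.98²/2) = 0.05685·78.73·168.1 = 752.2 Pa.
ΔP = 752.2 Pa = 0.752 kPa.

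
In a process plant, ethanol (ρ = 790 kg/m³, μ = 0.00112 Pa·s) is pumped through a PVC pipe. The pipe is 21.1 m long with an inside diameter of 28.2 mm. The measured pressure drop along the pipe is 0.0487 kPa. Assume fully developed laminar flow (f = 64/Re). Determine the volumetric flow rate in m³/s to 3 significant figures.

For laminar flow, f = 64/Re with Re = ρVD/μ, so Darcy-Weisbach reduces to ΔP = 32μLV/D². Solving for V: V = ΔP·D²/(32μL) = 48.7·(0.0282)²/(32·0.00112·21.1) = 0.05121 m/s.
Check: Re = ρVD/μ = 790·0.05121·0.0282/0.00112 = 1019 < 2300, so the laminar assumption holds.
Q = V·A = 0.05121·(π/4·0.0282²) = 3.199e-05 m³/s = 3.20×10^-5 m³/s.

Q ≈ 3.20×10^-5 m³/s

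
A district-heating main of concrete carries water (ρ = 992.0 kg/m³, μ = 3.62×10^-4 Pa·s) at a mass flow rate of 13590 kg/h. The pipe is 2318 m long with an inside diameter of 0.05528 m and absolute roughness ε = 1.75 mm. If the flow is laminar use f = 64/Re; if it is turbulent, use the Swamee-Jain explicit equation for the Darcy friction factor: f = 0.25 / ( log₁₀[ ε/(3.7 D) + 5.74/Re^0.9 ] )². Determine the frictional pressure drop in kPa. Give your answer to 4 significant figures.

ṁ = 13590 kg/h = 13590/3600 = 3.775 kg/s.
A = πD²/4 = π(0.05528)²/4 = 0.0024 m²; mean velocity V = ṁ/(ρA) = 3.775/(992 · 0.0024) = 1.586 m/s.
Reynolds number Re = ρVD/μ = 992 · 1.586 · 0.05528 / 0.000362 = 2.402e+05.
Re > 4000 → turbulent. Relative roughness ε/D = 0.00175/0.05528 = 0.0317. Swamee-Jain: f = 0.25/(log₁₀[0.0317/3.7 + 5.74/2.402e+05^0.9])² = 0.25/(log₁₀[0.00856 + 8.25e-05])² = 0.25/(-2.064)² = 0.05871.
Darcy-Weisbach: ΔP = f(L/D)(ρV²/2) = 0.05871·(2318/0.05528)·(992·1.586²/2) = 0.05871·4.193e+04·1247 = 3.07e+06 Pa.
ΔP = 3.07e+06 Pa = 3070 kPa.

ΔP ≈ 3070 kPa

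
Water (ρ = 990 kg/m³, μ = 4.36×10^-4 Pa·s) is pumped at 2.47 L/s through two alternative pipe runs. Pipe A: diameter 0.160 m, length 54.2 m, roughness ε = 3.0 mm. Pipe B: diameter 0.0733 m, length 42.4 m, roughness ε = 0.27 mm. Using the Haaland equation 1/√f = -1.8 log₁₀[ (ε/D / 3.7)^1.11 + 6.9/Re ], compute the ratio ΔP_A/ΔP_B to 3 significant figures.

Pipe A: V = Q/A = 0.00247/0.02011 = 0.1228 m/s; Re = 4.463e+04; ε/D = 0.0187; Haaland → f = 0.04842; ΔP_A = f(L/D)(ρV²/2) = 122.5 Pa.
Pipe B: V = Q/A = 0.00247/0.00422 = 0.5853 m/s; Re = 9.742e+04; ε/D = 0.00368; Haaland → f = 0.02885; ΔP_B = f(L/D)(ρV²/2) = 2830 Pa.
ΔP_A/ΔP_B = 122.5/2830 = 0.0433.

ΔP_A/ΔP_B ≈ 0.0433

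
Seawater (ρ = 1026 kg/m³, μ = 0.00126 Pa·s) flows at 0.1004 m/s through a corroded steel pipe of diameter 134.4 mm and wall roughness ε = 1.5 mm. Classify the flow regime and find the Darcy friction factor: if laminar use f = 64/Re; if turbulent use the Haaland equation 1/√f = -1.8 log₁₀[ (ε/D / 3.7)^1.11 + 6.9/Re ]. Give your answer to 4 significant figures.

f ≈ 0.04384

Re = ρVD/μ = 1026·0.1004·0.1344/0.00126 = 1.099e+04.
Re > 4000 → turbulent. ε/D = 0.0015/0.1344 = 0.0112; Haaland: 1/√f = -1.8 log₁₀[0.00159 + 0.000628] = 4.776, so f = 0.04384.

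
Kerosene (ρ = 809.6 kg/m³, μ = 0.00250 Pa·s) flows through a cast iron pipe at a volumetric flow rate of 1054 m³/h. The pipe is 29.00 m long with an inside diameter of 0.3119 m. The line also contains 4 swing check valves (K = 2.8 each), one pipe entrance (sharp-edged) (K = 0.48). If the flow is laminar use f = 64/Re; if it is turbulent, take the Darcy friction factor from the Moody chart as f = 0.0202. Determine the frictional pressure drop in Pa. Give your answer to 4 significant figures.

Q = 1054 m³/h = 1054/3600 = 0.2928 m³/s.
Cross-sectional area A = πD²/4 = π(0.3119)²/4 = 0.0764 m²; mean velocity V = Q/A = 0.2928/0.0764 = 3.832 m/s.
Reynolds number Re = ρVD/μ = 809.6 · 3.832 · 0.3119 / 0.0025 = 3.87e+05.
Re > 4000 → turbulent; use the Moody-chart value f = 0.0202.
Total minor-loss coefficient ΣK = 4·2.8 + 1·0.48 = 11.7.
ΔP = [f·L/D + ΣK]·(ρV²/2) = [0.0202·29/0.3119 + 11.7]·(809.6·3.832²/2) = [1.878 + 11.7]·5944 = 8.059e+04 Pa.

ΔP ≈ 80590 Pa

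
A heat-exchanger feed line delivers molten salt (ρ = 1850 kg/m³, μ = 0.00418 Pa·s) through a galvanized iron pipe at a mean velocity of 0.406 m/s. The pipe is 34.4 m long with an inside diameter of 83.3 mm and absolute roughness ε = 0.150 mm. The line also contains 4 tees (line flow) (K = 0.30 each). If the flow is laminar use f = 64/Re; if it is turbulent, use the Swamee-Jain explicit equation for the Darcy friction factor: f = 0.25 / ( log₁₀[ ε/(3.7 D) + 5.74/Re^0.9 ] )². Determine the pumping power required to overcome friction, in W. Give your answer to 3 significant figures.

P ≈ 4.76 W

Reynolds number Re = ρVD/μ = 1850 · 0.406 · 0.0833 / 0.00418 = 1.497e+04.
Re > 4000 → turbulent. Relative roughness ε/D = 0.00015/0.0833 = 0.0018. Swamee-Jain: f = 0.25/(log₁₀[0.0018/3.7 + 5.74/1.497e+04^0.9])² = 0.25/(log₁₀[0.000487 + 0.001])² = 0.25/(-2.827)² = 0.03128.
Total minor-loss coefficient ΣK = 4·0.3 = 1.2.
ΔP = [f·L/D + ΣK]·(ρV²/2) = [0.03128·34.4/0.0833 + 1.2]·(1850·0.406²/2) = [12.92 + 1.2]·152.5 = 2153 Pa.
Q = V·A = 0.406·0.00545 = 0.002213 m³/s.
Pumping power P = QΔP = 0.002213·2153 = 4.763 W = 4.76 W.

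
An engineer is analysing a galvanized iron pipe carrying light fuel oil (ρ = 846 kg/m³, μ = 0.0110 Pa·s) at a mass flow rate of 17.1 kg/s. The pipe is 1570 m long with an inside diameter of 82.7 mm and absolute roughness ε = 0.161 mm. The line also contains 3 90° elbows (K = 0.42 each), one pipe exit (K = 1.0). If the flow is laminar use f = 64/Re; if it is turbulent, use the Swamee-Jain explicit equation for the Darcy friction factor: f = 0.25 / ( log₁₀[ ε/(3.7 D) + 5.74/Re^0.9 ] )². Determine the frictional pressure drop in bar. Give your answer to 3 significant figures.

A = πD²/4 = π(0.0827)²/4 = 0.005372 m²; mean velocity V = ṁ/(ρA) = 17.1/(846 · 0.005372) = 3.763 m/s.
Reynolds number Re = ρVD/μ = 846 · 3.763 · 0.0827 / 0.011 = 2.393e+04.
Re > 4000 → turbulent. Relative roughness ε/D = 0.000161/0.0827 = 0.00195. Swamee-Jain: f = 0.25/(log₁₀[0.00195/3.7 + 5.74/2.393e+04^0.9])² = 0.25/(log₁₀[0.000526 + 0.000657])² = 0.25/(-2.927)² = 0.02918.
Total minor-loss coefficient ΣK = 3·0.42 + 1·1 = 2.26.
ΔP = [f·L/D + ΣK]·(ρV²/2) = [0.02918·1570/0.0827 + 2.26]·(846·3.763²/2) = [554 + 2.26]·5989 = 3.332e+06 Pa.
ΔP = 3.332e+06 Pa = 33.3 bar.

ΔP ≈ 33.3 bar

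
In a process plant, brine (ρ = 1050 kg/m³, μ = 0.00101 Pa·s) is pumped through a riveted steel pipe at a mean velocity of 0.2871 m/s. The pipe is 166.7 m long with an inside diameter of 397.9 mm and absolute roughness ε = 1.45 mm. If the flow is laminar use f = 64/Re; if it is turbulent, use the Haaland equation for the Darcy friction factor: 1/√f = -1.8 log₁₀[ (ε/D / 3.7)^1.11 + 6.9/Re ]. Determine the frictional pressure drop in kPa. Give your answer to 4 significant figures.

Reynolds number Re = ρVD/μ = 1050 · 0.2871 · 0.3979 / 0.00101 = 1.188e+05.
Re > 4000 → turbulent. Relative roughness ε/D = 0.00145/0.3979 = 0.00364. Haaland: 1/√f = -1.8 log₁₀[(0.00364/3.7)^1.11 + 6.9/1.188e+05] = -1.8 log₁₀[0.00046 + 5.81e-05] = 5.914, so f = 0.02859.
Darcy-Weisbach: ΔP = f(L/D)(ρV²/2) = 0.02859·(166.7/0.3979)·(1050·0.2871²/2) = 0.02859·418.9·43.27 = 518.3 Pa.
ΔP = 518.3 Pa = 0.5183 kPa.

ΔP ≈ 0.5183 kPa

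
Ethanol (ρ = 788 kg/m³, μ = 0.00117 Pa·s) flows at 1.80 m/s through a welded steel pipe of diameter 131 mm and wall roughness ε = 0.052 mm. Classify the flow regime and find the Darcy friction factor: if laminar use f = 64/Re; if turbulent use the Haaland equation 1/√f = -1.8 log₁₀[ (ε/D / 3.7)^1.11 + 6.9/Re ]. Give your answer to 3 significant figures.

Re = ρVD/μ = 788·1.8·0.131/0.00117 = 1.588e+05.
Re > 4000 → turbulent. ε/D = 5.2e-05/0.131 = 0.000397; Haaland: 1/√f = -1.8 log₁₀[3.93e-05 + 4.34e-05] = 7.348, so f = 0.01852.

f ≈ 0.0185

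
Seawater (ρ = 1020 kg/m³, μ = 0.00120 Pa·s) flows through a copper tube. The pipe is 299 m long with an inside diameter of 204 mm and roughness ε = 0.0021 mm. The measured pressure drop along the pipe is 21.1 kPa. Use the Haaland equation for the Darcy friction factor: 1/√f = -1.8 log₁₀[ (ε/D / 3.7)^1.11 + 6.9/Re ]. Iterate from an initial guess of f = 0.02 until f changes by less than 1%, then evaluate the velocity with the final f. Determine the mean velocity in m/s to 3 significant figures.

Rearranging Darcy-Weisbach: V = √(2·ΔP·D/(f·L·ρ)). With ε/D = 2.1e-06/0.204 = 1.03e-05, iterate starting from f = 0.02:
  f = 0.02 → V = √(2·2.11e+04·0.204/(0.02·299·1020)) = 1.188 m/s; Re = ρVD/μ = 2.06e+05; f → 0.01547
  f = 0.01547 → V = 1.351 m/s; Re = 2.342e+05; f → 0.0151
  f = 0.0151 → V = 1.367 m/s; Re = 2.371e+05; f → 0.01507
Converged (Δf/f < 1%). With the final f = 0.01507: V = √(2·2.11e+04·0.204/(0.01507·299·1020)) = 1.369 m/s.

V ≈ 1.37 m/s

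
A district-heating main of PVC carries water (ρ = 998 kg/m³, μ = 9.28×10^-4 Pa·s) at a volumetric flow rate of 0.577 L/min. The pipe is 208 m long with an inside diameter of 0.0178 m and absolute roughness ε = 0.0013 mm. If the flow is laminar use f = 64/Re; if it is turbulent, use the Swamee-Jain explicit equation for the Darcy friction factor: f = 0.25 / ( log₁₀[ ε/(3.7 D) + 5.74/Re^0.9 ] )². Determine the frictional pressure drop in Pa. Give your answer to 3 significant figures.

Q = 0.577 L/min = 0.577/60000 = 9.617e-06 m³/s.
Cross-sectional area A = πD²/4 = π(0.0178)²/4 = 0.0002488 m²; mean velocity V = Q/A = 9.617e-06/0.0002488 = 0.03865 m/s.
Reynolds number Re = ρVD/μ = 998 · 0.03865 · 0.0178 / 0.000928 = 739.8.
Re < 2300 → laminar flow, so f = 64/Re = 64/739.8 = 0.08651 (the turbulent correlation is not needed).
Darcy-Weisbach: ΔP = f(L/D)(ρV²/2) = 0.08651·(208/0.0178)·(998·0.03865²/2) = 0.08651·1.169e+04·0.7452 = 753.4 Pa.

ΔP ≈ 753 Pa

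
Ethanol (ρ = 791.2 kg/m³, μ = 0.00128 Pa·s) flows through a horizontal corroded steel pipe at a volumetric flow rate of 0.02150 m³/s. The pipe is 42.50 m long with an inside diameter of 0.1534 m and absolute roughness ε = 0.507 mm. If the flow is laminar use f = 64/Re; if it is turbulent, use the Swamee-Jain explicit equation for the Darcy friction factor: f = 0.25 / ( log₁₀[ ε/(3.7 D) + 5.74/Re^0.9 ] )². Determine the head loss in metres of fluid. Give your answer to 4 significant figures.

Cross-sectional area A = πD²/4 = π(0.1534)²/4 = 0.01848 m²; mean velocity V = Q/A = 0.0215/0.01848 = 1.163 m/s.
Reynolds number Re = ρVD/μ = 791.2 · 1.163 · 0.1534 / 0.00128 = 1.103e+05.
Re > 4000 → turbulent. Relative roughness ε/D = 0.000507/0.1534 = 0.00331. Swamee-Jain: f = 0.25/(log₁₀[0.00331/3.7 + 5.74/1.103e+05^0.9])² = 0.25/(log₁₀[0.000893 + 0.000166])² = 0.25/(-2.975)² = 0.02825.
Darcy-Weisbach: ΔP = f(L/D)(ρV²/2) = 0.02825·(42.5/0.1534)·(791.2·1.163²/2) = 0.02825·277.1·535.4 = 4190 Pa.
Head loss h_f = ΔP/(ρg) = 4190/(791.2·9.81) = 0.5398 m.

h_f ≈ 0.5398 m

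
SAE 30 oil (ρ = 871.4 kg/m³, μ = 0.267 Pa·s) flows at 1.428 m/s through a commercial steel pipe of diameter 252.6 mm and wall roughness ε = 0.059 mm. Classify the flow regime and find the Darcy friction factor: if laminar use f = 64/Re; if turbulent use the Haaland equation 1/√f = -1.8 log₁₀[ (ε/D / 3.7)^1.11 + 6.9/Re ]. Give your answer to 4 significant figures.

Re = ρVD/μ = 871.4·1.428·0.2526/0.267 = 1177.
Re < 2300 → laminar, so f = 64/Re = 0.05436 (roughness is irrelevant in laminar flow).

f ≈ 0.05436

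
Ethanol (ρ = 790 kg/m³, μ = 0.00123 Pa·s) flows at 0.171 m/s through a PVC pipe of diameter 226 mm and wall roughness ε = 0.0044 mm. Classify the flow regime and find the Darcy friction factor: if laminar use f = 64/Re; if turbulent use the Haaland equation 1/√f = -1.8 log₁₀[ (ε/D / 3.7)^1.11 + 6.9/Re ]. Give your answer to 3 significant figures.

f ≈ 0.0244

Re = ρVD/μ = 790·0.171·0.226/0.00123 = 2.482e+04.
Re > 4000 → turbulent. ε/D = 4.4e-06/0.226 = 1.95e-05; Haaland: 1/√f = -1.8 log₁₀[1.38e-06 + 0.000278] = 6.397, so f = 0.02444.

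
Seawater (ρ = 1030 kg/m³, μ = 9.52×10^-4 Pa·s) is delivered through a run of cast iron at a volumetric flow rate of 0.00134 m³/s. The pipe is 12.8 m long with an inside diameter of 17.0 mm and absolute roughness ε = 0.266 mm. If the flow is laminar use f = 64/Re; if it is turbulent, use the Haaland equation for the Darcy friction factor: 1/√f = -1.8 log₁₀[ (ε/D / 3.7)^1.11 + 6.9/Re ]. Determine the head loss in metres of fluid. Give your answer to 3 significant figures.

Cross-sectional area A = πD²/4 = π(0.017)²/4 = 0.000227 m²; mean velocity V = Q/A = 0.00134/0.000227 = 5.904 m/s.
Reynolds number Re = ρVD/μ = 1030 · 5.904 · 0.017 / 0.000952 = 1.086e+05.
Re > 4000 → turbulent. Relative roughness ε/D = 0.000266/0.017 = 0.0156. Haaland: 1/√f = -1.8 log₁₀[(0.0156/3.7)^1.11 + 6.9/1.086e+05] = -1.8 log₁₀[0.00232 + 6.35e-05] = 4.722, so f = 0.04486.
Darcy-Weisbach: ΔP = f(L/D)(ρV²/2) = 0.04486·(12.8/0.017)·(1030·5.904²/2) = 0.04486·752.9·1.795e+04 = 6.062e+05 Pa.
Head loss h_f = ΔP/(ρg) = 6.062e+05/(1030·9.81) = 60.0 m.

h_f ≈ 60.0 m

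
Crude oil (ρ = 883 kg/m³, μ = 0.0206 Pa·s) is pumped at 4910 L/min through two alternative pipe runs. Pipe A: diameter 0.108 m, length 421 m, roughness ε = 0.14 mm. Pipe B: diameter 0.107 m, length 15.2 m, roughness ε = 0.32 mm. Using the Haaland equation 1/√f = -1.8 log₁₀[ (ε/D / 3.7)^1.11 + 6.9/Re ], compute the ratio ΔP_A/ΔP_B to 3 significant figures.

Pipe A: V = Q/A = 0.08183/0.009161 = 8.933 m/s; Re = 4.135e+04; ε/D = 0.0013; Haaland → f = 0.02513; ΔP_A = f(L/D)(ρV²/2) = 3.451e+06 Pa.
Pipe B: V = Q/A = 0.08183/0.008992 = 9.101 m/s; Re = 4.174e+04; ε/D = 0.00299; Haaland → f = 0.02883; ΔP_B = f(L/D)(ρV²/2) = 1.498e+05 Pa.
ΔP_A/ΔP_B = 3.451e+06/1.498e+05 = 23.0.

ΔP_A/ΔP_B ≈ 23.0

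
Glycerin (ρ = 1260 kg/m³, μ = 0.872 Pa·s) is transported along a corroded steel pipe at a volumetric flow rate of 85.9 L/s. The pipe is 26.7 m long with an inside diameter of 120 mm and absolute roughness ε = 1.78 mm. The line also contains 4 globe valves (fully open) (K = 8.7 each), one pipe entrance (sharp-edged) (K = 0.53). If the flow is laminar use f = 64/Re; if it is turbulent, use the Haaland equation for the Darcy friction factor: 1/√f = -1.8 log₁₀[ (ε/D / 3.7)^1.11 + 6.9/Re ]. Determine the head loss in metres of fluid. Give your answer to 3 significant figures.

Q = 85.9 L/s = 85.9/1000 = 0.0859 m³/s.
Cross-sectional area A = πD²/4 = π(0.12)²/4 = 0.01131 m²; mean velocity V = Q/A = 0.0859/0.01131 = 7.595 m/s.
Reynolds number Re = ρVD/μ = 1260 · 7.595 · 0.12 / 0.872 = 1317.
Re < 2300 → laminar flow, so f = 64/Re = 64/1317 = 0.0486 (the turbulent correlation is not needed).
Total minor-loss coefficient ΣK = 4·8.7 + 1·0.53 = 35.3.
ΔP = [f·L/D + ΣK]·(ρV²/2) = [0.0486·26.7/0.12 + 35.3]·(1260·7.595²/2) = [10.81 + 35.3]·3.634e+04 = 1.677e+06 Pa.
Head loss h_f = ΔP/(ρg) = 1.677e+06/(1260·9.81) = 136 m.

h_f ≈ 136 m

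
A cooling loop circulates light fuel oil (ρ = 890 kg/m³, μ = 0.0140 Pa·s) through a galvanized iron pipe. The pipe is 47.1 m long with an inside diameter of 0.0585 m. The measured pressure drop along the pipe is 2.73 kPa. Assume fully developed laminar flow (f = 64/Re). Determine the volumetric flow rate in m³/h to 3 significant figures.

Q ≈ 4.28 m³/h

For laminar flow, f = 64/Re with Re = ρVD/μ, so Darcy-Weisbach reduces to ΔP = 32μLV/D². Solving for V: V = ΔP·D²/(32μL) = 2730·(0.0585)²/(32·0.014·47.1) = 0.4428 m/s.
Check: Re = ρVD/μ = 890·0.4428·0.0585/0.014 = 1647 < 2300, so the laminar assumption holds.
Q = V·A = 0.4428·(π/4·0.0585²) = 0.00119 m³/s = 4.28 m³/h.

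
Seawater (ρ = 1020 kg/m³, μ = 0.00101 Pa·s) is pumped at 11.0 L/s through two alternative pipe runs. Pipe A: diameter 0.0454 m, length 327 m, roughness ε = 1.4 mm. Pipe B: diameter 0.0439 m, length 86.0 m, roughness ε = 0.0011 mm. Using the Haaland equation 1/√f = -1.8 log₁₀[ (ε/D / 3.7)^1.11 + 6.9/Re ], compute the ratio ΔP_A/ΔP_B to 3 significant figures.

Pipe A: V = Q/A = 0.011/0.001619 = 6.795 m/s; Re = 3.115e+05; ε/D = 0.0308; Haaland → f = 0.05805; ΔP_A = f(L/D)(ρV²/2) = 9.845e+06 Pa.
Pipe B: V = Q/A = 0.011/0.001514 = 7.267 m/s; Re = 3.222e+05; ε/D = 2.51e-05; Haaland → f = 0.01437; ΔP_B = f(L/D)(ρV²/2) = 7.585e+05 Pa.
ΔP_A/ΔP_B = 9.845e+06/7.585e+05 = 13.0.

ΔP_A/ΔP_B ≈ 13.0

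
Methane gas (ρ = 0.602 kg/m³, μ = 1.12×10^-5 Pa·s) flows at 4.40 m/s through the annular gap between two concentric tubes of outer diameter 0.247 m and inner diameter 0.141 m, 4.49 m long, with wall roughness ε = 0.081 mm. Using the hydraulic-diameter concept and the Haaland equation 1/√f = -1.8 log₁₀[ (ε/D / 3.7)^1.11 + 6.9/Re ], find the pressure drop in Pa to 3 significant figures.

Hydraulic diameter D_h = 4A/P = D_o - D_i = 0.247 - 0.141 = 0.106 m.
Re = ρVD_h/μ = 0.602·4.4·0.106/1.12e-05 = 2.507e+04.
ε/D_h = 8.1e-05/0.106 = 0.000764; Haaland gives 1/√f = -1.8 log₁₀[8.12e-05+0.000275] = 6.206, so f = 0.02596.
ΔP = f(L/D_h)(ρV²/2) = 0.02596·4.49/0.106·5.827 = 6.408 Pa.

ΔP ≈ 6.41 Pa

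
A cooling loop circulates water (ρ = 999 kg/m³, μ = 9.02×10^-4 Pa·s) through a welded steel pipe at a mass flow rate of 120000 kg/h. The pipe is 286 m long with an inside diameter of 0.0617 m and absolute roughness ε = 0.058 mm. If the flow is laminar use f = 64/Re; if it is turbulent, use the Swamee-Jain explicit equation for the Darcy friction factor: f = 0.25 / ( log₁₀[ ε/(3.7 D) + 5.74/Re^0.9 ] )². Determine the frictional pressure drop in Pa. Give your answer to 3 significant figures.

ṁ = 120000 kg/h = 120000/3600 = 33.33 kg/s.
A = πD²/4 = π(0.0617)²/4 = 0.00299 m²; mean velocity V = ṁ/(ρA) = 33.33/(999 · 0.00299) = 11.16 m/s.
Reynolds number Re = ρVD/μ = 999 · 11.16 · 0.0617 / 0.000902 = 7.626e+05.
Re > 4000 → turbulent. Relative roughness ε/D = 5.8e-05/0.0617 = 0.00094. Swamee-Jain: f = 0.25/(log₁₀[0.00094/3.7 + 5.74/7.626e+05^0.9])² = 0.25/(log₁₀[0.000254 + 2.92e-05])² = 0.25/(-3.548)² = 0.01986.
Darcy-Weisbach: ΔP = f(L/D)(ρV²/2) = 0.01986·(286/0.0617)·(999·11.16²/2) = 0.01986·4635·6.221e+04 = 5.727e+06 Pa.

ΔP ≈ 5.73×10^6 Pa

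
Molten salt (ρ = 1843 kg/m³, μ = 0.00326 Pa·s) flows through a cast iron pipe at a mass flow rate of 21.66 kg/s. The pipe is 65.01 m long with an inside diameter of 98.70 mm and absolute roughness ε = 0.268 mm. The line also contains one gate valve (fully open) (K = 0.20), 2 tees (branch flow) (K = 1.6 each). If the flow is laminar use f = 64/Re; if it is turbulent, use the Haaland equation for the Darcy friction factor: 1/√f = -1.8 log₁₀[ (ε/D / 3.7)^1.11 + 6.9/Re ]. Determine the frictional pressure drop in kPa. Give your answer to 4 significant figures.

A = πD²/4 = π(0.0987)²/4 = 0.007651 m²; mean velocity V = ṁ/(ρA) = 21.66/(1843 · 0.007651) = 1.536 m/s.
Reynolds number Re = ρVD/μ = 1843 · 1.536 · 0.0987 / 0.00326 = 8.571e+04.
Re > 4000 → turbulent. Relative roughness ε/D = 0.000268/0.0987 = 0.00272. Haaland: 1/√f = -1.8 log₁₀[(0.00272/3.7)^1.11 + 6.9/8.571e+04] = -1.8 log₁₀[0.000332 + 8.05e-05] = 6.093, so f = 0.02694.
Total minor-loss coefficient ΣK = 1·0.2 + 2·1.6 = 3.4.
ΔP = [f·L/D + ΣK]·(ρV²/2) = [0.02694·65.01/0.0987 + 3.4]·(1843·1.536²/2) = [17.74 + 3.4]·2174 = 4.597e+04 Pa.
ΔP = 4.597e+04 Pa = 45.97 kPa.

ΔP ≈ 45.97 kPa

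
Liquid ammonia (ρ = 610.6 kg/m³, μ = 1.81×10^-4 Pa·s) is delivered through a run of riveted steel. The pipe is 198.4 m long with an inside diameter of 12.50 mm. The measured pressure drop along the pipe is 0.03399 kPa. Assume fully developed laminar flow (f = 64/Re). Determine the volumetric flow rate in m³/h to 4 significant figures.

Q ≈ 0.002042 m³/h

For laminar flow, f = 64/Re with Re = ρVD/μ, so Darcy-Weisbach reduces to ΔP = 32μLV/D². Solving for V: V = ΔP·D²/(32μL) = 33.99·(0.0125)²/(32·0.000181·198.4) = 0.004622 m/s.
Check: Re = ρVD/μ = 610.6·0.004622·0.0125/0.000181 = 194.9 < 2300, so the laminar assumption holds.
Q = V·A = 0.004622·(π/4·0.0125²) = 5.672e-07 m³/s = 0.002042 m³/h.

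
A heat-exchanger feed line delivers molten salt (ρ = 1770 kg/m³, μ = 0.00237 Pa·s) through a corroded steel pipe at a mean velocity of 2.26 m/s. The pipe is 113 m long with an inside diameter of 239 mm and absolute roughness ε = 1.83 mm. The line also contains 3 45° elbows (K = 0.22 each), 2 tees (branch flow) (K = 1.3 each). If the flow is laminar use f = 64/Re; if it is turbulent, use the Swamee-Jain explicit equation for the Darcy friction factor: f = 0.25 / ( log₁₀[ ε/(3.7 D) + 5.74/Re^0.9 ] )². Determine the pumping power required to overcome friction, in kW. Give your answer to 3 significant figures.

P ≈ 9.07 kW

Reynolds number Re = ρVD/μ = 1770 · 2.26 · 0.239 / 0.00237 = 4.034e+05.
Re > 4000 → turbulent. Relative roughness ε/D = 0.00183/0.239 = 0.00766. Swamee-Jain: f = 0.25/(log₁₀[0.00766/3.7 + 5.74/4.034e+05^0.9])² = 0.25/(log₁₀[0.00207 + 5.17e-05])² = 0.25/(-2.673)² = 0.03498.
Total minor-loss coefficient ΣK = 3·0.22 + 2·1.3 = 3.26.
ΔP = [f·L/D + ΣK]·(ρV²/2) = [0.03498·113/0.239 + 3.26]·(1770·2.26²/2) = [16.54 + 3.26]·4520 = 8.949e+04 Pa.
Q = V·A = 2.26·0.04486 = 0.1014 m³/s.
Pumping power P = QΔP = 0.1014·8.949e+04 = 9074 W = 9.07 kW.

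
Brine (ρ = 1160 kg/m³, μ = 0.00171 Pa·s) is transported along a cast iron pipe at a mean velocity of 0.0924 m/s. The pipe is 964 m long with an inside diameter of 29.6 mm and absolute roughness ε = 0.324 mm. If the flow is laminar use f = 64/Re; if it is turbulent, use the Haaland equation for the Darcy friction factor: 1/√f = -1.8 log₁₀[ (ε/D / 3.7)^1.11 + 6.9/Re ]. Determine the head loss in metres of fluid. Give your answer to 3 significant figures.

h_f ≈ 0.489 m

Reynolds number Re = ρVD/μ = 1160 · 0.0924 · 0.0296 / 0.00171 = 1855.
Re < 2300 → laminar flow, so f = 64/Re = 64/1855 = 0.03449 (the turbulent correlation is not needed).
Darcy-Weisbach: ΔP = f(L/D)(ρV²/2) = 0.03449·(964/0.0296)·(1160·0.0924²/2) = 0.03449·3.257e+04·4.952 = 5563 Pa.
Head loss h_f = ΔP/(ρg) = 5563/(1160·9.81) = 0.489 m.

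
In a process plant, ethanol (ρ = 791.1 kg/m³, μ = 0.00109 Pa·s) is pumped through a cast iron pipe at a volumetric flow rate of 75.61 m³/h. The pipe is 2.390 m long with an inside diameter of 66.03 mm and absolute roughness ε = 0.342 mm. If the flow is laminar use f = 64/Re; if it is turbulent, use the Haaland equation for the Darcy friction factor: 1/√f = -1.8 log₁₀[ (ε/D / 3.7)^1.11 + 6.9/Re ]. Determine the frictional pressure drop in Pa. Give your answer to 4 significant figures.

Q = 75.61 m³/h = 75.61/3600 = 0.021 m³/s.
Cross-sectional area A = πD²/4 = π(0.06603)²/4 = 0.003424 m²; mean velocity V = Q/A = 0.021/0.003424 = 6.133 m/s.
Reynolds number Re = ρVD/μ = 791.1 · 6.133 · 0.06603 / 0.00109 = 2.939e+05.
Re > 4000 → turbulent. Relative roughness ε/D = 0.000342/0.06603 = 0.00518. Haaland: 1/√f = -1.8 log₁₀[(0.00518/3.7)^1.11 + 6.9/2.939e+05] = -1.8 log₁₀[0.000679 + 2.35e-05] = 5.676, so f = 0.03104.
Darcy-Weisbach: ΔP = f(L/D)(ρV²/2) = 0.03104·(2.39/0.06603)·(791.1·6.133²/2) = 0.03104·36.2·1.488e+04 = 1.672e+04 Pa.

ΔP ≈ 16720 Pa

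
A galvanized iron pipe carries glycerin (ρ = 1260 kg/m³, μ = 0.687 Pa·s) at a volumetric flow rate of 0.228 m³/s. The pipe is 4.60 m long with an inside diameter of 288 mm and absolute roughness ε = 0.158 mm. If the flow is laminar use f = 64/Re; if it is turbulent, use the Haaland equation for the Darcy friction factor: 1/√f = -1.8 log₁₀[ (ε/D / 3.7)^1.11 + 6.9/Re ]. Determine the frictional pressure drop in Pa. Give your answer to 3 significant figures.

Cross-sectional area A = πD²/4 = π(0.288)²/4 = 0.06514 m²; mean velocity V = Q/A = 0.228/0.06514 = 3.5 m/s.
Reynolds number Re = ρVD/μ = 1260 · 3.5 · 0.288 / 0.687 = 1849.
Re < 2300 → laminar flow, so f = 64/Re = 64/1849 = 0.03462 (the turbulent correlation is not needed).
Darcy-Weisbach: ΔP = f(L/D)(ρV²/2) = 0.03462·(4.6/0.288)·(1260·3.5²/2) = 0.03462·15.97·7717 = 4267 Pa.

ΔP ≈ 4270 Pa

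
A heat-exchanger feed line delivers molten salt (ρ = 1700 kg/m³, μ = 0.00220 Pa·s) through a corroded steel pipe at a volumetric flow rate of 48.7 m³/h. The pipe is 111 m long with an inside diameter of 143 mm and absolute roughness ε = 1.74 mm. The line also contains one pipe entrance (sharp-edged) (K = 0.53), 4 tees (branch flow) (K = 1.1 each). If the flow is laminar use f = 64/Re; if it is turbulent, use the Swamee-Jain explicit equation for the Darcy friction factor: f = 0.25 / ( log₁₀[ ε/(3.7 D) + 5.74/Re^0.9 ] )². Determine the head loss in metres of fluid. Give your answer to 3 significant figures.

h_f ≈ 1.34 m

Q = 48.7 m³/h = 48.7/3600 = 0.01353 m³/s.
Cross-sectional area A = πD²/4 = π(0.143)²/4 = 0.01606 m²; mean velocity V = Q/A = 0.01353/0.01606 = 0.8423 m/s.
Reynolds number Re = ρVD/μ = 1700 · 0.8423 · 0.143 / 0.0022 = 9.307e+04.
Re > 4000 → turbulent. Relative roughness ε/D = 0.00174/0.143 = 0.0122. Swamee-Jain: f = 0.25/(log₁₀[0.0122/3.7 + 5.74/9.307e+04^0.9])² = 0.25/(log₁₀[0.00329 + 0.000194])² = 0.25/(-2.458)² = 0.04137.
Total minor-loss coefficient ΣK = 1·0.53 + 4·1.1 = 4.93.
ΔP = [f·L/D + ΣK]·(ρV²/2) = [0.04137·111/0.143 + 4.93]·(1700·0.8423²/2) = [32.12 + 4.93]·603 = 2.234e+04 Pa.
Head loss h_f = ΔP/(ρg) = 2.234e+04/(1700·9.81) = 1.34 m.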